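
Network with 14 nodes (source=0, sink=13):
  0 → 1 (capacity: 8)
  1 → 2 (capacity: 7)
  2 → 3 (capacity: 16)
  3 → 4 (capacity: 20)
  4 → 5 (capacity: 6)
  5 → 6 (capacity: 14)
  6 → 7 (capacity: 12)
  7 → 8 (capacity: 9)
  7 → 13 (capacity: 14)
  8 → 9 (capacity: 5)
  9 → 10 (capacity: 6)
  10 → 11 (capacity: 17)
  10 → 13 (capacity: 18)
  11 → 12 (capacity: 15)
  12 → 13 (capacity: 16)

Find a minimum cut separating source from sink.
Min cut value = 6, edges: (4,5)

Min cut value: 6
Partition: S = [0, 1, 2, 3, 4], T = [5, 6, 7, 8, 9, 10, 11, 12, 13]
Cut edges: (4,5)

By max-flow min-cut theorem, max flow = min cut = 6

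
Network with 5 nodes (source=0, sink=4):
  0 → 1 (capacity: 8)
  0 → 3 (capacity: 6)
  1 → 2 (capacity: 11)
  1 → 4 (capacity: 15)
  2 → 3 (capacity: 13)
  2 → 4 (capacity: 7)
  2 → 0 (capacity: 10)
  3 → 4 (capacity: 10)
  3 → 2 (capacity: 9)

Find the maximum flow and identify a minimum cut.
Max flow = 14, Min cut edges: (0,1), (0,3)

Maximum flow: 14
Minimum cut: (0,1), (0,3)
Partition: S = [0], T = [1, 2, 3, 4]

Max-flow min-cut theorem verified: both equal 14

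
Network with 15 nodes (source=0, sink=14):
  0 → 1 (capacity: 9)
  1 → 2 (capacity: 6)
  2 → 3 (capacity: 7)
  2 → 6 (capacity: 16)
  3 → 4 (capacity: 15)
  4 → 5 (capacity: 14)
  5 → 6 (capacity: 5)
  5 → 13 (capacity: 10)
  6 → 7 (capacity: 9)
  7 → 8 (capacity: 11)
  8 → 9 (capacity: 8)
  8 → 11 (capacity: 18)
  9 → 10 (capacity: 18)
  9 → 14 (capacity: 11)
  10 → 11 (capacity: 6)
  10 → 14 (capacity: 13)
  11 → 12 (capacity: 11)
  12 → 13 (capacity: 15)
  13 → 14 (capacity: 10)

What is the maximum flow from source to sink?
Maximum flow = 6

Max flow: 6

Flow assignment:
  0 → 1: 6/9
  1 → 2: 6/6
  2 → 3: 6/7
  3 → 4: 6/15
  4 → 5: 6/14
  5 → 13: 6/10
  13 → 14: 6/10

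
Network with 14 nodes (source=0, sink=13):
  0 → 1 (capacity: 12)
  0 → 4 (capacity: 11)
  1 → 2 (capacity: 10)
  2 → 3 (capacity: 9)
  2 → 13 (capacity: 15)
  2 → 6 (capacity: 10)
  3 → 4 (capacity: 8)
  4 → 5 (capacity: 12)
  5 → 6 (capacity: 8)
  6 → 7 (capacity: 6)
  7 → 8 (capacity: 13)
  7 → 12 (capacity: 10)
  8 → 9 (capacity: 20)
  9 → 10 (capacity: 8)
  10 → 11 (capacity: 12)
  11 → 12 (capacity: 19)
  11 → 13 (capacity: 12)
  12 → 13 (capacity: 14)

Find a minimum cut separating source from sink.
Min cut value = 16, edges: (1,2), (6,7)

Min cut value: 16
Partition: S = [0, 1, 3, 4, 5, 6], T = [2, 7, 8, 9, 10, 11, 12, 13]
Cut edges: (1,2), (6,7)

By max-flow min-cut theorem, max flow = min cut = 16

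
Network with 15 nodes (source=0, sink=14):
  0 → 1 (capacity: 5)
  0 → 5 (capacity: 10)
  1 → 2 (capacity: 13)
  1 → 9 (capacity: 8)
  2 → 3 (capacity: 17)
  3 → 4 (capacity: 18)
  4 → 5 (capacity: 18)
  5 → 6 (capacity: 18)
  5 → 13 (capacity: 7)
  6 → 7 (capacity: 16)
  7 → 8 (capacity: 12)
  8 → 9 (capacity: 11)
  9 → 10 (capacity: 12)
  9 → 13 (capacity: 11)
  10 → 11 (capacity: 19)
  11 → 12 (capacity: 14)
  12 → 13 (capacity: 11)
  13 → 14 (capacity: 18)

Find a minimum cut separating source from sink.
Min cut value = 15, edges: (0,1), (0,5)

Min cut value: 15
Partition: S = [0], T = [1, 2, 3, 4, 5, 6, 7, 8, 9, 10, 11, 12, 13, 14]
Cut edges: (0,1), (0,5)

By max-flow min-cut theorem, max flow = min cut = 15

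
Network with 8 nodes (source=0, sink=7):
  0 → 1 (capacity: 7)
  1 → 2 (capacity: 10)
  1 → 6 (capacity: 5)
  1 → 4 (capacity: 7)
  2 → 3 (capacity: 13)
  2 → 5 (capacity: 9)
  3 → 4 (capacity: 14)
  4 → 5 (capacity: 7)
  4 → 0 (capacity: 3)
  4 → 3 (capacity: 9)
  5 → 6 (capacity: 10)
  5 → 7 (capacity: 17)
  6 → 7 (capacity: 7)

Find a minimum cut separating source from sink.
Min cut value = 7, edges: (0,1)

Min cut value: 7
Partition: S = [0], T = [1, 2, 3, 4, 5, 6, 7]
Cut edges: (0,1)

By max-flow min-cut theorem, max flow = min cut = 7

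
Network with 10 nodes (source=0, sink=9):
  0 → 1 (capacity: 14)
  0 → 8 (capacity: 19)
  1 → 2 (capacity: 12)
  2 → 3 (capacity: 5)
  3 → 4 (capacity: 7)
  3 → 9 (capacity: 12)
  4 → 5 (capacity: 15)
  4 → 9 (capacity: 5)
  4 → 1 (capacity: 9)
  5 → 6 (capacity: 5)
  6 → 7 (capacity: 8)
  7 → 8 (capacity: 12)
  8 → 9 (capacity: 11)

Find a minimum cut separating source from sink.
Min cut value = 16, edges: (2,3), (8,9)

Min cut value: 16
Partition: S = [0, 1, 2, 5, 6, 7, 8], T = [3, 4, 9]
Cut edges: (2,3), (8,9)

By max-flow min-cut theorem, max flow = min cut = 16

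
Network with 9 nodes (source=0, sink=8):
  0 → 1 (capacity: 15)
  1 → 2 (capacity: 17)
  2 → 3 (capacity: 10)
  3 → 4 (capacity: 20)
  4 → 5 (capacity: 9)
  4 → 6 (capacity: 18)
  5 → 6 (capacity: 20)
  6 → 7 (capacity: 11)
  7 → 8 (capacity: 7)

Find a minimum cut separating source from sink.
Min cut value = 7, edges: (7,8)

Min cut value: 7
Partition: S = [0, 1, 2, 3, 4, 5, 6, 7], T = [8]
Cut edges: (7,8)

By max-flow min-cut theorem, max flow = min cut = 7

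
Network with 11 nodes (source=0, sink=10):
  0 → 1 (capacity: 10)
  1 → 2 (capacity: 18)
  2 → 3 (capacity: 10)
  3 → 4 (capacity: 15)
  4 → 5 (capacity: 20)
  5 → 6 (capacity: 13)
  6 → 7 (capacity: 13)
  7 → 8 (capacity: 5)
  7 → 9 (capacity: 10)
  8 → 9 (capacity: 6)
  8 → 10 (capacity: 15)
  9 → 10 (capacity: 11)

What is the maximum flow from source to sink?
Maximum flow = 10

Max flow: 10

Flow assignment:
  0 → 1: 10/10
  1 → 2: 10/18
  2 → 3: 10/10
  3 → 4: 10/15
  4 → 5: 10/20
  5 → 6: 10/13
  6 → 7: 10/13
  7 → 8: 5/5
  7 → 9: 5/10
  8 → 10: 5/15
  9 → 10: 5/11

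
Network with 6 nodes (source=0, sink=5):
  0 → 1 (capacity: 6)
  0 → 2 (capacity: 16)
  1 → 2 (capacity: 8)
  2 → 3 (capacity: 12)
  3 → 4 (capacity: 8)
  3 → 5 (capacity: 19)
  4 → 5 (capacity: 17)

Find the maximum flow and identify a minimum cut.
Max flow = 12, Min cut edges: (2,3)

Maximum flow: 12
Minimum cut: (2,3)
Partition: S = [0, 1, 2], T = [3, 4, 5]

Max-flow min-cut theorem verified: both equal 12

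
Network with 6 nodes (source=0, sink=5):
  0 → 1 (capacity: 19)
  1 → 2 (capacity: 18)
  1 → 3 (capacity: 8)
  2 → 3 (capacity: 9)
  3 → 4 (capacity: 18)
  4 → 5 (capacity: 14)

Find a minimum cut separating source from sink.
Min cut value = 14, edges: (4,5)

Min cut value: 14
Partition: S = [0, 1, 2, 3, 4], T = [5]
Cut edges: (4,5)

By max-flow min-cut theorem, max flow = min cut = 14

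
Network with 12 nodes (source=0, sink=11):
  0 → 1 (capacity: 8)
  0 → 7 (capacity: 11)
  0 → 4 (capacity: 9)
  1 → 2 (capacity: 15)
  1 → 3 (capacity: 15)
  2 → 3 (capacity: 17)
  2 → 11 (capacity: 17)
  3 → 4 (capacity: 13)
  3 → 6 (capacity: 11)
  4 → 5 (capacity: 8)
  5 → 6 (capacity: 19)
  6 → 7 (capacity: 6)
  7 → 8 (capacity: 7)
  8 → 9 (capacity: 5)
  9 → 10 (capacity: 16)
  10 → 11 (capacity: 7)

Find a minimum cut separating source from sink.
Min cut value = 13, edges: (0,1), (8,9)

Min cut value: 13
Partition: S = [0, 3, 4, 5, 6, 7, 8], T = [1, 2, 9, 10, 11]
Cut edges: (0,1), (8,9)

By max-flow min-cut theorem, max flow = min cut = 13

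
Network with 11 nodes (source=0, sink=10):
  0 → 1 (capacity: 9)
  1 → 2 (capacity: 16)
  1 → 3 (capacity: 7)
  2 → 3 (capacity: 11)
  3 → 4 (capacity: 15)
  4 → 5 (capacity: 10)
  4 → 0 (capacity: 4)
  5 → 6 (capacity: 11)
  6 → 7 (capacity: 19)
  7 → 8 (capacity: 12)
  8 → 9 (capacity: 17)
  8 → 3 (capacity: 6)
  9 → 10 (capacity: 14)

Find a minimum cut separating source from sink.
Min cut value = 9, edges: (0,1)

Min cut value: 9
Partition: S = [0], T = [1, 2, 3, 4, 5, 6, 7, 8, 9, 10]
Cut edges: (0,1)

By max-flow min-cut theorem, max flow = min cut = 9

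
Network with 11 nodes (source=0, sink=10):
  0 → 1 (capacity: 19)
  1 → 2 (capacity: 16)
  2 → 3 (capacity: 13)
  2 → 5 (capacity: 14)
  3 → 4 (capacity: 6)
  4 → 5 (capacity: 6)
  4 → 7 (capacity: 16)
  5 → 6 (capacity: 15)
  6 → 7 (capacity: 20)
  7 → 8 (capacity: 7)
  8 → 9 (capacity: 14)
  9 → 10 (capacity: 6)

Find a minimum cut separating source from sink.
Min cut value = 6, edges: (9,10)

Min cut value: 6
Partition: S = [0, 1, 2, 3, 4, 5, 6, 7, 8, 9], T = [10]
Cut edges: (9,10)

By max-flow min-cut theorem, max flow = min cut = 6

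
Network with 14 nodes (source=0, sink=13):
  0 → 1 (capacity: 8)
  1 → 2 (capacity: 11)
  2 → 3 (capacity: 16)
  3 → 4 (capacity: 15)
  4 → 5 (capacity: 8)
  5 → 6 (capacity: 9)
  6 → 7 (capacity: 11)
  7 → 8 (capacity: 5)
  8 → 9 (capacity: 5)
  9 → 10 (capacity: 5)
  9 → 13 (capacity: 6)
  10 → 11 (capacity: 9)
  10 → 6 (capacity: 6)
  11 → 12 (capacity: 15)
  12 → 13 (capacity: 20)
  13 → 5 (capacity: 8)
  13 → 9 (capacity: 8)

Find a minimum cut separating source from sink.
Min cut value = 5, edges: (8,9)

Min cut value: 5
Partition: S = [0, 1, 2, 3, 4, 5, 6, 7, 8], T = [9, 10, 11, 12, 13]
Cut edges: (8,9)

By max-flow min-cut theorem, max flow = min cut = 5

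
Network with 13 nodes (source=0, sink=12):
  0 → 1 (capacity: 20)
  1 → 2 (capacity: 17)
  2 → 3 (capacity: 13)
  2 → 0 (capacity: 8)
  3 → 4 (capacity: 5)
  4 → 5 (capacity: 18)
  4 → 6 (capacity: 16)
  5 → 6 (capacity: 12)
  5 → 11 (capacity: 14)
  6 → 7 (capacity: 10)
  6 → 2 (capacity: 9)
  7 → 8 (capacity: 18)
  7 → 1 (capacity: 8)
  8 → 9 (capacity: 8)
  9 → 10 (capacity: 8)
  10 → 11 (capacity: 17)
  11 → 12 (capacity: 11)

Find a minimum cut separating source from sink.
Min cut value = 5, edges: (3,4)

Min cut value: 5
Partition: S = [0, 1, 2, 3], T = [4, 5, 6, 7, 8, 9, 10, 11, 12]
Cut edges: (3,4)

By max-flow min-cut theorem, max flow = min cut = 5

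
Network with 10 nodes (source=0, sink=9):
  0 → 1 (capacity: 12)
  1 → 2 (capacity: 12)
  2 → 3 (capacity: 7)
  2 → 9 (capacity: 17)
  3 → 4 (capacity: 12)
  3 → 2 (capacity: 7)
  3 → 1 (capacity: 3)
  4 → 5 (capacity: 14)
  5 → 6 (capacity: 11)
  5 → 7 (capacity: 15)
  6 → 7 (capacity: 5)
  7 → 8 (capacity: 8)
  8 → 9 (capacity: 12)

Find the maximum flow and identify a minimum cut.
Max flow = 12, Min cut edges: (1,2)

Maximum flow: 12
Minimum cut: (1,2)
Partition: S = [0, 1], T = [2, 3, 4, 5, 6, 7, 8, 9]

Max-flow min-cut theorem verified: both equal 12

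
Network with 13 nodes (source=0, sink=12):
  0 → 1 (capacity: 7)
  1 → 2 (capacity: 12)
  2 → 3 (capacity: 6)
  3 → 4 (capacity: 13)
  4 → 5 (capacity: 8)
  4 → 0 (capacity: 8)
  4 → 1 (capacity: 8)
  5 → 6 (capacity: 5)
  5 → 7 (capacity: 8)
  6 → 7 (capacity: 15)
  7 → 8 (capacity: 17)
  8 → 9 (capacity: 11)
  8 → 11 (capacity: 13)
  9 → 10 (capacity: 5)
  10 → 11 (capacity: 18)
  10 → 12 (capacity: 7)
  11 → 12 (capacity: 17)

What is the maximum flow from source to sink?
Maximum flow = 6

Max flow: 6

Flow assignment:
  0 → 1: 6/7
  1 → 2: 6/12
  2 → 3: 6/6
  3 → 4: 6/13
  4 → 5: 6/8
  5 → 7: 6/8
  7 → 8: 6/17
  8 → 11: 6/13
  11 → 12: 6/17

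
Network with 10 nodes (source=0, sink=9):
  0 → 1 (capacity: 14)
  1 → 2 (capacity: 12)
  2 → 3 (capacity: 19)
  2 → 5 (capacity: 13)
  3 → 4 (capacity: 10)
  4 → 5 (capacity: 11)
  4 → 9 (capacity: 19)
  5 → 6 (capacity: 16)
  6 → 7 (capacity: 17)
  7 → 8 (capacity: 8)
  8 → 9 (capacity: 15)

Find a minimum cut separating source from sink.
Min cut value = 12, edges: (1,2)

Min cut value: 12
Partition: S = [0, 1], T = [2, 3, 4, 5, 6, 7, 8, 9]
Cut edges: (1,2)

By max-flow min-cut theorem, max flow = min cut = 12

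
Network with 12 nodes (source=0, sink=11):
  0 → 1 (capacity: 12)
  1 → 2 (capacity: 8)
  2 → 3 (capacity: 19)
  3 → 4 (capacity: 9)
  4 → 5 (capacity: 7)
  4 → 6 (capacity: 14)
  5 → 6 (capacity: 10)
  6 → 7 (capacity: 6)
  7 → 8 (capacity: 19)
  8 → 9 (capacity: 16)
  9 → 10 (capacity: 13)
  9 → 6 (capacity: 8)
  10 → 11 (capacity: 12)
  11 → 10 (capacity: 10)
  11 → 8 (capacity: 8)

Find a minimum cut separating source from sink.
Min cut value = 6, edges: (6,7)

Min cut value: 6
Partition: S = [0, 1, 2, 3, 4, 5, 6], T = [7, 8, 9, 10, 11]
Cut edges: (6,7)

By max-flow min-cut theorem, max flow = min cut = 6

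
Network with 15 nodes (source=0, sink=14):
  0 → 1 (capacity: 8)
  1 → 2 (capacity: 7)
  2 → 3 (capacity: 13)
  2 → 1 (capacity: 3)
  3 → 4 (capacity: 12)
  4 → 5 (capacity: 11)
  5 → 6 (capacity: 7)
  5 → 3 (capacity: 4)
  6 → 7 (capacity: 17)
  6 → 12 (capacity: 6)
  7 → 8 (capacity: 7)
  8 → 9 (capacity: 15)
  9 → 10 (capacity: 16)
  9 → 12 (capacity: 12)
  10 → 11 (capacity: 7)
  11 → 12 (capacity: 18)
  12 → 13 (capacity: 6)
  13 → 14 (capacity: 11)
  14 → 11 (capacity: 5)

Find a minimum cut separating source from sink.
Min cut value = 6, edges: (12,13)

Min cut value: 6
Partition: S = [0, 1, 2, 3, 4, 5, 6, 7, 8, 9, 10, 11, 12], T = [13, 14]
Cut edges: (12,13)

By max-flow min-cut theorem, max flow = min cut = 6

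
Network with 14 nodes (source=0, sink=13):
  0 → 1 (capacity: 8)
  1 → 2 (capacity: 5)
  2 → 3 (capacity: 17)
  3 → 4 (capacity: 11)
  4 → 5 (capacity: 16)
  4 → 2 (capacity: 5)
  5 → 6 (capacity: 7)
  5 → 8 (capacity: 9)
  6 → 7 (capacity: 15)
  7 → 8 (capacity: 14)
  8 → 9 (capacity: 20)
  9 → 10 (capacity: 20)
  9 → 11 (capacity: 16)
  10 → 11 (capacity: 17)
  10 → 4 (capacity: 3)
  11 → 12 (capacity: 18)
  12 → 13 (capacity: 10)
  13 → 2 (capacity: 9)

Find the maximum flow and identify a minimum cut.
Max flow = 5, Min cut edges: (1,2)

Maximum flow: 5
Minimum cut: (1,2)
Partition: S = [0, 1], T = [2, 3, 4, 5, 6, 7, 8, 9, 10, 11, 12, 13]

Max-flow min-cut theorem verified: both equal 5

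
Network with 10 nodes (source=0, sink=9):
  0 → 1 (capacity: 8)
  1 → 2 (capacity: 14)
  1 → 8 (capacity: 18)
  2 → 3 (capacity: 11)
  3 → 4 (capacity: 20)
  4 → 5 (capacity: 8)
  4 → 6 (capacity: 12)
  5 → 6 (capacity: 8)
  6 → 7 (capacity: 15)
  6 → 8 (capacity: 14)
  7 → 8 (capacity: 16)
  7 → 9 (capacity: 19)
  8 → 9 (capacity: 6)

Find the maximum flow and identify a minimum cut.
Max flow = 8, Min cut edges: (0,1)

Maximum flow: 8
Minimum cut: (0,1)
Partition: S = [0], T = [1, 2, 3, 4, 5, 6, 7, 8, 9]

Max-flow min-cut theorem verified: both equal 8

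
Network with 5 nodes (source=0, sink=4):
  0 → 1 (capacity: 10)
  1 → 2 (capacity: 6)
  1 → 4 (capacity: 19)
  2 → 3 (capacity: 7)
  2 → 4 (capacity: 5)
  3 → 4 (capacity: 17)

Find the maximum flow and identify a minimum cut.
Max flow = 10, Min cut edges: (0,1)

Maximum flow: 10
Minimum cut: (0,1)
Partition: S = [0], T = [1, 2, 3, 4]

Max-flow min-cut theorem verified: both equal 10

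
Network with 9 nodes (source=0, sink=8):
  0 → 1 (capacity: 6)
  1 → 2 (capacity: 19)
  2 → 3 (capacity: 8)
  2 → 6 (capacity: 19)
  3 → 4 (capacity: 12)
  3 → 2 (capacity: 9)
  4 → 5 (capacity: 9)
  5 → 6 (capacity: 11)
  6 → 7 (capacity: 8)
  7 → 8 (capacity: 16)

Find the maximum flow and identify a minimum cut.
Max flow = 6, Min cut edges: (0,1)

Maximum flow: 6
Minimum cut: (0,1)
Partition: S = [0], T = [1, 2, 3, 4, 5, 6, 7, 8]

Max-flow min-cut theorem verified: both equal 6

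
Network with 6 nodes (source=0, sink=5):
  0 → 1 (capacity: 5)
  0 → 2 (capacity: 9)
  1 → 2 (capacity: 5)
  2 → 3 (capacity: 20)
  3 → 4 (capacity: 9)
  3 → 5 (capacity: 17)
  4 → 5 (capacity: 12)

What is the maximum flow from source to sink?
Maximum flow = 14

Max flow: 14

Flow assignment:
  0 → 1: 5/5
  0 → 2: 9/9
  1 → 2: 5/5
  2 → 3: 14/20
  3 → 5: 14/17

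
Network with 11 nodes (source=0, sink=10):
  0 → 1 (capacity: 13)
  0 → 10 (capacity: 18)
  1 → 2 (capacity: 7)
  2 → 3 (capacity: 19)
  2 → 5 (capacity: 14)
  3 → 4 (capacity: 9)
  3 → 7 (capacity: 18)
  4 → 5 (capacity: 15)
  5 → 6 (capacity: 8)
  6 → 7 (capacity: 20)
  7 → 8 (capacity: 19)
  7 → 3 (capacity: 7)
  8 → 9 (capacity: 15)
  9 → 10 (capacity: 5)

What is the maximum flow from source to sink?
Maximum flow = 23

Max flow: 23

Flow assignment:
  0 → 1: 5/13
  0 → 10: 18/18
  1 → 2: 5/7
  2 → 3: 5/19
  3 → 7: 5/18
  7 → 8: 5/19
  8 → 9: 5/15
  9 → 10: 5/5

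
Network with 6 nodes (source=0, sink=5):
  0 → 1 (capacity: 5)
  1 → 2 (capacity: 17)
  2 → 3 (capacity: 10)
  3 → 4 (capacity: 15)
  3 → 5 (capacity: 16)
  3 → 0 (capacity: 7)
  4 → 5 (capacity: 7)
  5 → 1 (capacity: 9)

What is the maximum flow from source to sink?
Maximum flow = 5

Max flow: 5

Flow assignment:
  0 → 1: 5/5
  1 → 2: 5/17
  2 → 3: 5/10
  3 → 5: 5/16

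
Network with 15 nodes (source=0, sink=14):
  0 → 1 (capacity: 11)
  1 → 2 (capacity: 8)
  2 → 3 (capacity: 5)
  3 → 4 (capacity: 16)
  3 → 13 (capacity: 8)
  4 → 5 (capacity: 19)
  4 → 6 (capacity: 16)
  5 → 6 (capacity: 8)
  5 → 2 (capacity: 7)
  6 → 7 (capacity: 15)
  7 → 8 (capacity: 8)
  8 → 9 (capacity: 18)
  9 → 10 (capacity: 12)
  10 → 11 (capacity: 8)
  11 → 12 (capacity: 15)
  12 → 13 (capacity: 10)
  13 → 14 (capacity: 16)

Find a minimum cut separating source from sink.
Min cut value = 5, edges: (2,3)

Min cut value: 5
Partition: S = [0, 1, 2], T = [3, 4, 5, 6, 7, 8, 9, 10, 11, 12, 13, 14]
Cut edges: (2,3)

By max-flow min-cut theorem, max flow = min cut = 5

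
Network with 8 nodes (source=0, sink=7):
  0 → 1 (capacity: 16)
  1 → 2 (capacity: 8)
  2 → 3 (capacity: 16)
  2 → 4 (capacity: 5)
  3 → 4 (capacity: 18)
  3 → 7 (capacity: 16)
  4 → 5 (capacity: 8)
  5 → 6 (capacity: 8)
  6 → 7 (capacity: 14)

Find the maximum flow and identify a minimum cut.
Max flow = 8, Min cut edges: (1,2)

Maximum flow: 8
Minimum cut: (1,2)
Partition: S = [0, 1], T = [2, 3, 4, 5, 6, 7]

Max-flow min-cut theorem verified: both equal 8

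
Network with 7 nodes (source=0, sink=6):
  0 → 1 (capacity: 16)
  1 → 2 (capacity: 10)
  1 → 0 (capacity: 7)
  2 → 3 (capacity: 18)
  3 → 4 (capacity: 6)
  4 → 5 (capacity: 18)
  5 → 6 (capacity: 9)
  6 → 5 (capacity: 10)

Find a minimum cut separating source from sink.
Min cut value = 6, edges: (3,4)

Min cut value: 6
Partition: S = [0, 1, 2, 3], T = [4, 5, 6]
Cut edges: (3,4)

By max-flow min-cut theorem, max flow = min cut = 6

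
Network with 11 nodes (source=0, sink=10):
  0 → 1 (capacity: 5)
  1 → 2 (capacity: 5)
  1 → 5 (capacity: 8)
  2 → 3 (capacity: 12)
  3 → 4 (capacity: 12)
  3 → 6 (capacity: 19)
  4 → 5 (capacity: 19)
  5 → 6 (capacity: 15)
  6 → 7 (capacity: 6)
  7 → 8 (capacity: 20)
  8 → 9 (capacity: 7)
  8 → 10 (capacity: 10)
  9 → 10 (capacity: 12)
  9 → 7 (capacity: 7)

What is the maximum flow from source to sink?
Maximum flow = 5

Max flow: 5

Flow assignment:
  0 → 1: 5/5
  1 → 5: 5/8
  5 → 6: 5/15
  6 → 7: 5/6
  7 → 8: 5/20
  8 → 10: 5/10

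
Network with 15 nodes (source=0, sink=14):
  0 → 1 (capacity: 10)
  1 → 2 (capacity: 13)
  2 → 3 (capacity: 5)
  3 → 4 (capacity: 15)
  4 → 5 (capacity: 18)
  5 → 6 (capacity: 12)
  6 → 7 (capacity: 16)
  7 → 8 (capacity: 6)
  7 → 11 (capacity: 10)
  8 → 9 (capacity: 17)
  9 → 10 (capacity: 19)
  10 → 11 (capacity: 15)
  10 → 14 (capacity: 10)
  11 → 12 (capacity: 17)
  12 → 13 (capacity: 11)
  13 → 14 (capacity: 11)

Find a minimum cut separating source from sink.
Min cut value = 5, edges: (2,3)

Min cut value: 5
Partition: S = [0, 1, 2], T = [3, 4, 5, 6, 7, 8, 9, 10, 11, 12, 13, 14]
Cut edges: (2,3)

By max-flow min-cut theorem, max flow = min cut = 5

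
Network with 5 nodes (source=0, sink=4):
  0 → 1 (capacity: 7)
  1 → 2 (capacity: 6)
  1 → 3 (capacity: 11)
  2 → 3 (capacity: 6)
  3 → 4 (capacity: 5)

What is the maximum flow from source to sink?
Maximum flow = 5

Max flow: 5

Flow assignment:
  0 → 1: 5/7
  1 → 3: 5/11
  3 → 4: 5/5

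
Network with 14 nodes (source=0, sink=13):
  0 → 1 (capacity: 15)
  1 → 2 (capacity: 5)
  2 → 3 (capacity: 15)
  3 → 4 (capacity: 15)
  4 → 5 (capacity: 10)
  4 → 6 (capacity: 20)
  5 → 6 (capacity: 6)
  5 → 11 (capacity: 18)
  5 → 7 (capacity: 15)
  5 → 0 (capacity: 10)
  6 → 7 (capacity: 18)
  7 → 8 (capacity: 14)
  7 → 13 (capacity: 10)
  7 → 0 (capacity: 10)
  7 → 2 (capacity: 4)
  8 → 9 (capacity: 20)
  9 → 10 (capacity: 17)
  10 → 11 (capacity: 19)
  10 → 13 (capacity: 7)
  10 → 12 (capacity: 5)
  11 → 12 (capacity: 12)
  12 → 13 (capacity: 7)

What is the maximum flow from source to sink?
Maximum flow = 5

Max flow: 5

Flow assignment:
  0 → 1: 5/15
  1 → 2: 5/5
  2 → 3: 5/15
  3 → 4: 5/15
  4 → 5: 5/10
  5 → 7: 5/15
  7 → 13: 5/10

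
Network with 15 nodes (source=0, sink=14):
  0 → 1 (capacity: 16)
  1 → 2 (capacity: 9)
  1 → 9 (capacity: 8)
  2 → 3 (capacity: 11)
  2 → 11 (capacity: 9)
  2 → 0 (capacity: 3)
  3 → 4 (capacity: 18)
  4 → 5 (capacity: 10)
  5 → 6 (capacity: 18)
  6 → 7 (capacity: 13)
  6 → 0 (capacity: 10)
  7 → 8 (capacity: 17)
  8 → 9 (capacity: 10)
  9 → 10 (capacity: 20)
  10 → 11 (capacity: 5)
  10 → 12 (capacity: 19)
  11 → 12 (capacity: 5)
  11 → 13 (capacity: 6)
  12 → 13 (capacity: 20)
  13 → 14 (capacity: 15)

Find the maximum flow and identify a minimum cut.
Max flow = 15, Min cut edges: (13,14)

Maximum flow: 15
Minimum cut: (13,14)
Partition: S = [0, 1, 2, 3, 4, 5, 6, 7, 8, 9, 10, 11, 12, 13], T = [14]

Max-flow min-cut theorem verified: both equal 15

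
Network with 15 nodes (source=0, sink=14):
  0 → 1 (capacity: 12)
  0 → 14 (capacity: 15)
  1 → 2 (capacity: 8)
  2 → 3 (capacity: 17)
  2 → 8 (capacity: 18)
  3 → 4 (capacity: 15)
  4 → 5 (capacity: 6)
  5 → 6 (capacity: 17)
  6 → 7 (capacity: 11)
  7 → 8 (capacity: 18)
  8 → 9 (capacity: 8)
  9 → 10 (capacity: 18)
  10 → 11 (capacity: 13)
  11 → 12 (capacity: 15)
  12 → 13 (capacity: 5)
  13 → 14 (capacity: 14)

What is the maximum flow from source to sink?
Maximum flow = 20

Max flow: 20

Flow assignment:
  0 → 1: 5/12
  0 → 14: 15/15
  1 → 2: 5/8
  2 → 8: 5/18
  8 → 9: 5/8
  9 → 10: 5/18
  10 → 11: 5/13
  11 → 12: 5/15
  12 → 13: 5/5
  13 → 14: 5/14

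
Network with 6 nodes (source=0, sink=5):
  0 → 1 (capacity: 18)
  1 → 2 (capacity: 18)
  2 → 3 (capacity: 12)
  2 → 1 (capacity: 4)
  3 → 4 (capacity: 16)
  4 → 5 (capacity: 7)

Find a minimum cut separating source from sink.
Min cut value = 7, edges: (4,5)

Min cut value: 7
Partition: S = [0, 1, 2, 3, 4], T = [5]
Cut edges: (4,5)

By max-flow min-cut theorem, max flow = min cut = 7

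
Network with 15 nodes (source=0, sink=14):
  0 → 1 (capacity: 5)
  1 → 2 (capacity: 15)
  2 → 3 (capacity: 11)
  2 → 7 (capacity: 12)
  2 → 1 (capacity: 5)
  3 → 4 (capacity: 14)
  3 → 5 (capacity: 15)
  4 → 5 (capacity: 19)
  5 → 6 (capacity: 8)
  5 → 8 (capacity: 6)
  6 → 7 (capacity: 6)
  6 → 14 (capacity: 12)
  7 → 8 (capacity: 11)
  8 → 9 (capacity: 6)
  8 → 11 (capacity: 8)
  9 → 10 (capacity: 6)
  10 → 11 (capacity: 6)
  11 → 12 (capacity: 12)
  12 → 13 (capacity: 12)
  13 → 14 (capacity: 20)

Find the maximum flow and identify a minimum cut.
Max flow = 5, Min cut edges: (0,1)

Maximum flow: 5
Minimum cut: (0,1)
Partition: S = [0], T = [1, 2, 3, 4, 5, 6, 7, 8, 9, 10, 11, 12, 13, 14]

Max-flow min-cut theorem verified: both equal 5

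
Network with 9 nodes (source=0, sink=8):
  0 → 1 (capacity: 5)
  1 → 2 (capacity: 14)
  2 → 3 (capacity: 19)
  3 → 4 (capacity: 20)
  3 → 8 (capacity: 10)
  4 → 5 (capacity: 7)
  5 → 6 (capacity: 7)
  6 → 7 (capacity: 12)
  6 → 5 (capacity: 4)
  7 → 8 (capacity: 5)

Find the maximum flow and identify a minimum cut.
Max flow = 5, Min cut edges: (0,1)

Maximum flow: 5
Minimum cut: (0,1)
Partition: S = [0], T = [1, 2, 3, 4, 5, 6, 7, 8]

Max-flow min-cut theorem verified: both equal 5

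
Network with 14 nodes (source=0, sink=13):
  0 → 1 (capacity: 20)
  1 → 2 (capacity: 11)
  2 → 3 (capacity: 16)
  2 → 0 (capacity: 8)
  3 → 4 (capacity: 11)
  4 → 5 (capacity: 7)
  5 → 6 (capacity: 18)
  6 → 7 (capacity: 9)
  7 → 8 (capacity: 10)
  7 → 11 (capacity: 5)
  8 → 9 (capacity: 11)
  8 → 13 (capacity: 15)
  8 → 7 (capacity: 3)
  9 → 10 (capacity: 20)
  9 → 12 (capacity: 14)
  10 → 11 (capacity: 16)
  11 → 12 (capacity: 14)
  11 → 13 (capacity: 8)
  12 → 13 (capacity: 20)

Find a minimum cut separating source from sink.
Min cut value = 7, edges: (4,5)

Min cut value: 7
Partition: S = [0, 1, 2, 3, 4], T = [5, 6, 7, 8, 9, 10, 11, 12, 13]
Cut edges: (4,5)

By max-flow min-cut theorem, max flow = min cut = 7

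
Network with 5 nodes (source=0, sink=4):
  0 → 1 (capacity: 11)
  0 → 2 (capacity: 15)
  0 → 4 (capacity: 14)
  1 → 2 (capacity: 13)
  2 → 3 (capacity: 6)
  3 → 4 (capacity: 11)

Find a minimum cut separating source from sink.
Min cut value = 20, edges: (0,4), (2,3)

Min cut value: 20
Partition: S = [0, 1, 2], T = [3, 4]
Cut edges: (0,4), (2,3)

By max-flow min-cut theorem, max flow = min cut = 20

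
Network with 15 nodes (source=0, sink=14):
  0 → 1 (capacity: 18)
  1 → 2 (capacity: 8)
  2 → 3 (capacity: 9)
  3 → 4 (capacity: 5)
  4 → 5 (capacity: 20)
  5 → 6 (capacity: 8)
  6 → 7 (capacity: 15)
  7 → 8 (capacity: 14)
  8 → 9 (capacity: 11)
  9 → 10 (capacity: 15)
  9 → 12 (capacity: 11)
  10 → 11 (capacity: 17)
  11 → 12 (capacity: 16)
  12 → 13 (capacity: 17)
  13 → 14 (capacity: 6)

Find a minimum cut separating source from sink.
Min cut value = 5, edges: (3,4)

Min cut value: 5
Partition: S = [0, 1, 2, 3], T = [4, 5, 6, 7, 8, 9, 10, 11, 12, 13, 14]
Cut edges: (3,4)

By max-flow min-cut theorem, max flow = min cut = 5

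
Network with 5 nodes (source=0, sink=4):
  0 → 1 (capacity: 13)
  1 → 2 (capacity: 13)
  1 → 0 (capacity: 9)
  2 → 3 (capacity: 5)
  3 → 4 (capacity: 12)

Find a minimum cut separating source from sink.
Min cut value = 5, edges: (2,3)

Min cut value: 5
Partition: S = [0, 1, 2], T = [3, 4]
Cut edges: (2,3)

By max-flow min-cut theorem, max flow = min cut = 5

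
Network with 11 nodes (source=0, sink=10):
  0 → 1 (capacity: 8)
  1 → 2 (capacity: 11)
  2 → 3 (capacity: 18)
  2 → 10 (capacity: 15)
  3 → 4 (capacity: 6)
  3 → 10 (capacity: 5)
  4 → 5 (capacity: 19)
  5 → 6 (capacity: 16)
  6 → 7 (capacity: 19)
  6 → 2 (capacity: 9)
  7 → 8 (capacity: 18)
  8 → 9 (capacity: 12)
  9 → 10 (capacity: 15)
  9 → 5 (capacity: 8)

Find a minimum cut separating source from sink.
Min cut value = 8, edges: (0,1)

Min cut value: 8
Partition: S = [0], T = [1, 2, 3, 4, 5, 6, 7, 8, 9, 10]
Cut edges: (0,1)

By max-flow min-cut theorem, max flow = min cut = 8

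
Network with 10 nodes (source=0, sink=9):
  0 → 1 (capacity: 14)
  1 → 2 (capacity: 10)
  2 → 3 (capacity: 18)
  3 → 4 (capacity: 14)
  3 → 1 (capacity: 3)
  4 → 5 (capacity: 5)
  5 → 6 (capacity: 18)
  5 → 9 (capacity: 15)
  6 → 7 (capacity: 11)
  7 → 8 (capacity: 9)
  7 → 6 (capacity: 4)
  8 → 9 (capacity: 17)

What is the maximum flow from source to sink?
Maximum flow = 5

Max flow: 5

Flow assignment:
  0 → 1: 5/14
  1 → 2: 8/10
  2 → 3: 8/18
  3 → 4: 5/14
  3 → 1: 3/3
  4 → 5: 5/5
  5 → 9: 5/15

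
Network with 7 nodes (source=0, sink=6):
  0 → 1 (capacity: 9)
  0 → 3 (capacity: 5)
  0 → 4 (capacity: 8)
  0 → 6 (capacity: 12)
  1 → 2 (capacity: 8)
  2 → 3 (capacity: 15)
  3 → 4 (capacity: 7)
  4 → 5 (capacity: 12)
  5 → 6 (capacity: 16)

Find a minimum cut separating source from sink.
Min cut value = 24, edges: (0,6), (4,5)

Min cut value: 24
Partition: S = [0, 1, 2, 3, 4], T = [5, 6]
Cut edges: (0,6), (4,5)

By max-flow min-cut theorem, max flow = min cut = 24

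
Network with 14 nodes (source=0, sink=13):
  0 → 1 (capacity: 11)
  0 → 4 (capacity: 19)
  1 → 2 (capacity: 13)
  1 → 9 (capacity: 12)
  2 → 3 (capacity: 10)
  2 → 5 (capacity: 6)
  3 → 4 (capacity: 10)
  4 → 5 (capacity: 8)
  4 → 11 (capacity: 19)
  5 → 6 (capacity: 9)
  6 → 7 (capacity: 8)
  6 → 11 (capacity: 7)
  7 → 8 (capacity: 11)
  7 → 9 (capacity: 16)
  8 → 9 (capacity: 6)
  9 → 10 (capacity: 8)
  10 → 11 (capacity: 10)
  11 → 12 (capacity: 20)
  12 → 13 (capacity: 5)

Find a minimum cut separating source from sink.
Min cut value = 5, edges: (12,13)

Min cut value: 5
Partition: S = [0, 1, 2, 3, 4, 5, 6, 7, 8, 9, 10, 11, 12], T = [13]
Cut edges: (12,13)

By max-flow min-cut theorem, max flow = min cut = 5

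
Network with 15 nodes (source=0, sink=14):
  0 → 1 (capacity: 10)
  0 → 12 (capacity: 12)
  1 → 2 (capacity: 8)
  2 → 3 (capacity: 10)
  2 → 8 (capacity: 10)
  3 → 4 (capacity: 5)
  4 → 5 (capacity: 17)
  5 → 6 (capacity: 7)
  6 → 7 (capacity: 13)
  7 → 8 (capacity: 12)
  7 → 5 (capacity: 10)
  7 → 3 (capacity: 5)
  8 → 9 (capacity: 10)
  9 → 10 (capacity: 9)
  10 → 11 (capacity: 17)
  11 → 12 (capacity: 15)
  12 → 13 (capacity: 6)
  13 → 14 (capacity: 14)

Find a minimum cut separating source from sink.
Min cut value = 6, edges: (12,13)

Min cut value: 6
Partition: S = [0, 1, 2, 3, 4, 5, 6, 7, 8, 9, 10, 11, 12], T = [13, 14]
Cut edges: (12,13)

By max-flow min-cut theorem, max flow = min cut = 6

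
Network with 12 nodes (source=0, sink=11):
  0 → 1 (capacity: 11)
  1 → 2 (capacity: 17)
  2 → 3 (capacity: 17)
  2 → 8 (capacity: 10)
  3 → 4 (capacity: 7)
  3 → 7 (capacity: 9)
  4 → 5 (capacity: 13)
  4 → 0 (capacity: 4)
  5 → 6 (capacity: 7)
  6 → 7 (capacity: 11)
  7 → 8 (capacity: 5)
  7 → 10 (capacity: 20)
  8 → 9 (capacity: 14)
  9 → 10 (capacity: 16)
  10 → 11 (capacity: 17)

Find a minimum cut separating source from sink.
Min cut value = 11, edges: (0,1)

Min cut value: 11
Partition: S = [0], T = [1, 2, 3, 4, 5, 6, 7, 8, 9, 10, 11]
Cut edges: (0,1)

By max-flow min-cut theorem, max flow = min cut = 11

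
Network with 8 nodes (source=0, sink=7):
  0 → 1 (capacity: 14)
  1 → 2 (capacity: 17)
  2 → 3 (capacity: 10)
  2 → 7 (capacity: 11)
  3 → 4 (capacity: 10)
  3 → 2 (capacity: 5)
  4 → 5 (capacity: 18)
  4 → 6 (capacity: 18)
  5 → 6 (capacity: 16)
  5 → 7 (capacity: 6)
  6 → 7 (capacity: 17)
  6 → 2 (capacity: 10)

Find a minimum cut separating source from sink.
Min cut value = 14, edges: (0,1)

Min cut value: 14
Partition: S = [0], T = [1, 2, 3, 4, 5, 6, 7]
Cut edges: (0,1)

By max-flow min-cut theorem, max flow = min cut = 14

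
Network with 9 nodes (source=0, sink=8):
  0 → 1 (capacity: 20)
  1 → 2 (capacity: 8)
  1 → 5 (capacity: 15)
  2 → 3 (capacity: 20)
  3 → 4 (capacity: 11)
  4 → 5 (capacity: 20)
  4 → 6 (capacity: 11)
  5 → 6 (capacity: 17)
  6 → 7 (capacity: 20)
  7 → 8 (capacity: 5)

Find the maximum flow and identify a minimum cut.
Max flow = 5, Min cut edges: (7,8)

Maximum flow: 5
Minimum cut: (7,8)
Partition: S = [0, 1, 2, 3, 4, 5, 6, 7], T = [8]

Max-flow min-cut theorem verified: both equal 5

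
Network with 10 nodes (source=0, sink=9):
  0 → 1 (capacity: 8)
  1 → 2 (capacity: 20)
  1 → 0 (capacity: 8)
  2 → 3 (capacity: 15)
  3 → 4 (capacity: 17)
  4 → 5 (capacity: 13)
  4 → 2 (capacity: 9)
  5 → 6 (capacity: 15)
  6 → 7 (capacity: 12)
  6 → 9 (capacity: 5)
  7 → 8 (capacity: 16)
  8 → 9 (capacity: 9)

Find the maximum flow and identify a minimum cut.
Max flow = 8, Min cut edges: (0,1)

Maximum flow: 8
Minimum cut: (0,1)
Partition: S = [0], T = [1, 2, 3, 4, 5, 6, 7, 8, 9]

Max-flow min-cut theorem verified: both equal 8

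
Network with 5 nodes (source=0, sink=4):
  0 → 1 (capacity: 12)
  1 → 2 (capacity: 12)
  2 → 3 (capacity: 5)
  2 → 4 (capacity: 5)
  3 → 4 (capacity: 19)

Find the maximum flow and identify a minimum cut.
Max flow = 10, Min cut edges: (2,3), (2,4)

Maximum flow: 10
Minimum cut: (2,3), (2,4)
Partition: S = [0, 1, 2], T = [3, 4]

Max-flow min-cut theorem verified: both equal 10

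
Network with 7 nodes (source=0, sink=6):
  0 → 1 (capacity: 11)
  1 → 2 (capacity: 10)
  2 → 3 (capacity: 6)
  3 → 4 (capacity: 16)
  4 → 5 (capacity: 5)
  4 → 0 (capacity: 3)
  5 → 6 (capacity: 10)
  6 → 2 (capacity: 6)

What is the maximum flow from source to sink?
Maximum flow = 5

Max flow: 5

Flow assignment:
  0 → 1: 6/11
  1 → 2: 6/10
  2 → 3: 6/6
  3 → 4: 6/16
  4 → 5: 5/5
  4 → 0: 1/3
  5 → 6: 5/10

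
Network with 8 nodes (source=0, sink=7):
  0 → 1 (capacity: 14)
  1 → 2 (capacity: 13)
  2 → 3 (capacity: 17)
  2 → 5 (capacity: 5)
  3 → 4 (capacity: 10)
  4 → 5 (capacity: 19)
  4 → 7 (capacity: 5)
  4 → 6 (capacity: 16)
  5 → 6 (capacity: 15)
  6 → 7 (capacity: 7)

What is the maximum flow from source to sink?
Maximum flow = 12

Max flow: 12

Flow assignment:
  0 → 1: 12/14
  1 → 2: 12/13
  2 → 3: 9/17
  2 → 5: 3/5
  3 → 4: 9/10
  4 → 7: 5/5
  4 → 6: 4/16
  5 → 6: 3/15
  6 → 7: 7/7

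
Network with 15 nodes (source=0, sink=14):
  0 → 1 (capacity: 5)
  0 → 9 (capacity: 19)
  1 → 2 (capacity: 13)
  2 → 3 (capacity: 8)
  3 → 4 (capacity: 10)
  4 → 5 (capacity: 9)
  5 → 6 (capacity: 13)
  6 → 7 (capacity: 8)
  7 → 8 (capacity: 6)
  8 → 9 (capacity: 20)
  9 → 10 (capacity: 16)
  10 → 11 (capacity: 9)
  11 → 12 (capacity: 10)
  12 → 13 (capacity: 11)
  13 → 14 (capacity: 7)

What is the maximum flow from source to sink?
Maximum flow = 7

Max flow: 7

Flow assignment:
  0 → 1: 5/5
  0 → 9: 2/19
  1 → 2: 5/13
  2 → 3: 5/8
  3 → 4: 5/10
  4 → 5: 5/9
  5 → 6: 5/13
  6 → 7: 5/8
  7 → 8: 5/6
  8 → 9: 5/20
  9 → 10: 7/16
  10 → 11: 7/9
  11 → 12: 7/10
  12 → 13: 7/11
  13 → 14: 7/7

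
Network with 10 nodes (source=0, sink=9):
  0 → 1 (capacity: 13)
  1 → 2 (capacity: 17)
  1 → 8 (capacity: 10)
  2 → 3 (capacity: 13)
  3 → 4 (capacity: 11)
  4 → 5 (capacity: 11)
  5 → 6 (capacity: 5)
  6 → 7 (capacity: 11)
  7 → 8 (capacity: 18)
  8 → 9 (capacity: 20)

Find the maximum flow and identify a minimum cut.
Max flow = 13, Min cut edges: (0,1)

Maximum flow: 13
Minimum cut: (0,1)
Partition: S = [0], T = [1, 2, 3, 4, 5, 6, 7, 8, 9]

Max-flow min-cut theorem verified: both equal 13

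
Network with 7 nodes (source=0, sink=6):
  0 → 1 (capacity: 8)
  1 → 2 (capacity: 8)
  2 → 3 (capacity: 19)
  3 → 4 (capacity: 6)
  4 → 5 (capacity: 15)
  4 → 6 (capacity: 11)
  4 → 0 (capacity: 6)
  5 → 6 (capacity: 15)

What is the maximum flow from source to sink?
Maximum flow = 6

Max flow: 6

Flow assignment:
  0 → 1: 6/8
  1 → 2: 6/8
  2 → 3: 6/19
  3 → 4: 6/6
  4 → 6: 6/11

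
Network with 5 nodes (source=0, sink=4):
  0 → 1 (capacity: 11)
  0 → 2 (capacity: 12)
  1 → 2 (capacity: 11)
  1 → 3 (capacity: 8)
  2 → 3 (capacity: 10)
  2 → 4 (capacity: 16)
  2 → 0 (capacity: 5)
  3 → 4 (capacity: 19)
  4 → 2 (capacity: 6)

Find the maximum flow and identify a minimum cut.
Max flow = 23, Min cut edges: (0,1), (0,2)

Maximum flow: 23
Minimum cut: (0,1), (0,2)
Partition: S = [0], T = [1, 2, 3, 4]

Max-flow min-cut theorem verified: both equal 23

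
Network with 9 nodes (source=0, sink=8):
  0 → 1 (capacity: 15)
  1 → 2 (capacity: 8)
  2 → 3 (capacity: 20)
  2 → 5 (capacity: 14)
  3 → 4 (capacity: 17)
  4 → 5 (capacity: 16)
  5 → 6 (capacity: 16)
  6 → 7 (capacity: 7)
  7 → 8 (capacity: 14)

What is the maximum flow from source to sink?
Maximum flow = 7

Max flow: 7

Flow assignment:
  0 → 1: 7/15
  1 → 2: 7/8
  2 → 5: 7/14
  5 → 6: 7/16
  6 → 7: 7/7
  7 → 8: 7/14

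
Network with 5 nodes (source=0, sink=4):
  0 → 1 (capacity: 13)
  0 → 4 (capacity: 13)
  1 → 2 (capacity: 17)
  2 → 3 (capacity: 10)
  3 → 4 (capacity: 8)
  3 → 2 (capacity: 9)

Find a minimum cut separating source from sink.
Min cut value = 21, edges: (0,4), (3,4)

Min cut value: 21
Partition: S = [0, 1, 2, 3], T = [4]
Cut edges: (0,4), (3,4)

By max-flow min-cut theorem, max flow = min cut = 21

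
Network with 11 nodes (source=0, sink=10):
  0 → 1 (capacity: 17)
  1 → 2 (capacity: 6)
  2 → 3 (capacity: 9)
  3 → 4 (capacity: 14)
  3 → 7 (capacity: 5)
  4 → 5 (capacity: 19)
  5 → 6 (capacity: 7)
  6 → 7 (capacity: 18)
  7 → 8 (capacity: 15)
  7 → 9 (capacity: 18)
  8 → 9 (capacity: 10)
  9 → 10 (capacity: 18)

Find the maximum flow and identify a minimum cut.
Max flow = 6, Min cut edges: (1,2)

Maximum flow: 6
Minimum cut: (1,2)
Partition: S = [0, 1], T = [2, 3, 4, 5, 6, 7, 8, 9, 10]

Max-flow min-cut theorem verified: both equal 6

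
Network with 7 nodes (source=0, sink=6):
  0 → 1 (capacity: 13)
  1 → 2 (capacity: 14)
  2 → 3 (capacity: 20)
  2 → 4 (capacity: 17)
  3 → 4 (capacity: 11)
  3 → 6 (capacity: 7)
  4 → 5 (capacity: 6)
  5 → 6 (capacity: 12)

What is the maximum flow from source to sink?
Maximum flow = 13

Max flow: 13

Flow assignment:
  0 → 1: 13/13
  1 → 2: 13/14
  2 → 3: 7/20
  2 → 4: 6/17
  3 → 6: 7/7
  4 → 5: 6/6
  5 → 6: 6/12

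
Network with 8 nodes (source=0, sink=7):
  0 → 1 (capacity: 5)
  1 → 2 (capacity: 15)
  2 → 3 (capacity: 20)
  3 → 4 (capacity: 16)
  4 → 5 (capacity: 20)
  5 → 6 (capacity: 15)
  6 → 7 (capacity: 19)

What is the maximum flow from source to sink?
Maximum flow = 5

Max flow: 5

Flow assignment:
  0 → 1: 5/5
  1 → 2: 5/15
  2 → 3: 5/20
  3 → 4: 5/16
  4 → 5: 5/20
  5 → 6: 5/15
  6 → 7: 5/19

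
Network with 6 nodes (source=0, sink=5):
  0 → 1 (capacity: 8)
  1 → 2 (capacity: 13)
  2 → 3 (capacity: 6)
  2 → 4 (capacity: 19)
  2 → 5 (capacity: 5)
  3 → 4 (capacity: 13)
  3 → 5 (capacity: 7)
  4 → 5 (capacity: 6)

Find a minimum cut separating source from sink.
Min cut value = 8, edges: (0,1)

Min cut value: 8
Partition: S = [0], T = [1, 2, 3, 4, 5]
Cut edges: (0,1)

By max-flow min-cut theorem, max flow = min cut = 8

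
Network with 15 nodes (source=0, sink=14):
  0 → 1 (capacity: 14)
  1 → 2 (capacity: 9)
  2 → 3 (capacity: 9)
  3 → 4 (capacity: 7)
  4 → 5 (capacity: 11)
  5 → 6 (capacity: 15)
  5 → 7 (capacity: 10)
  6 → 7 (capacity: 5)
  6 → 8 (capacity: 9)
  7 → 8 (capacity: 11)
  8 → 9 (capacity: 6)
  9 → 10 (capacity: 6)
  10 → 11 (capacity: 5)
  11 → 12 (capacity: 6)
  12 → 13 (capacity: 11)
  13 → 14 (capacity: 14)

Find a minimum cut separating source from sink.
Min cut value = 5, edges: (10,11)

Min cut value: 5
Partition: S = [0, 1, 2, 3, 4, 5, 6, 7, 8, 9, 10], T = [11, 12, 13, 14]
Cut edges: (10,11)

By max-flow min-cut theorem, max flow = min cut = 5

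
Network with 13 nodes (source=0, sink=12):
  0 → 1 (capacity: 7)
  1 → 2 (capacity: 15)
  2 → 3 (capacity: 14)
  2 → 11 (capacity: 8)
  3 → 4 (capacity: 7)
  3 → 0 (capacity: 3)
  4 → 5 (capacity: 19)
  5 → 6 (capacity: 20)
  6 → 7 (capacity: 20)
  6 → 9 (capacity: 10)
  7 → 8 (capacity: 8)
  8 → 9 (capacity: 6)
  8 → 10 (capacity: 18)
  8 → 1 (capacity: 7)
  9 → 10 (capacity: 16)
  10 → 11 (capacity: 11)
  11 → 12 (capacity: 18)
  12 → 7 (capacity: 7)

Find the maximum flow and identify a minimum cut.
Max flow = 7, Min cut edges: (0,1)

Maximum flow: 7
Minimum cut: (0,1)
Partition: S = [0], T = [1, 2, 3, 4, 5, 6, 7, 8, 9, 10, 11, 12]

Max-flow min-cut theorem verified: both equal 7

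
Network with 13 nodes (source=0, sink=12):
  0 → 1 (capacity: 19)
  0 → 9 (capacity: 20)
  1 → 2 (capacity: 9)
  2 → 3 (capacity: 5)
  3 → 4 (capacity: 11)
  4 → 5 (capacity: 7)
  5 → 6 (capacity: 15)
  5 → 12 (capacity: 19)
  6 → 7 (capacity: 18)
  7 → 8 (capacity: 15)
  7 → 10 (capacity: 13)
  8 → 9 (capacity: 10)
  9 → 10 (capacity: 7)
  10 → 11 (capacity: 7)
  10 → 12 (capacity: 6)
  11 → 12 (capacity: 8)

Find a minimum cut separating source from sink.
Min cut value = 12, edges: (2,3), (9,10)

Min cut value: 12
Partition: S = [0, 1, 2, 8, 9], T = [3, 4, 5, 6, 7, 10, 11, 12]
Cut edges: (2,3), (9,10)

By max-flow min-cut theorem, max flow = min cut = 12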